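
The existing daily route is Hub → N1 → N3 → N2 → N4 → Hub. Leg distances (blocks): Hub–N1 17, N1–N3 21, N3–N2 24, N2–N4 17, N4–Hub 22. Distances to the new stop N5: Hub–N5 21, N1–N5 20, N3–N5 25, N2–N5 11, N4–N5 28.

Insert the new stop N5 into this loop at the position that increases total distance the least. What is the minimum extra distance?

Insertion cost between consecutive stops i–j is d(i,N5) + d(N5,j) − d(i,j):
  between Hub and N1: 21 + 20 − 17 = 24
  between N1 and N3: 20 + 25 − 21 = 24
  between N3 and N2: 25 + 11 − 24 = 12
  between N2 and N4: 11 + 28 − 17 = 22
  between N4 and Hub: 28 + 21 − 22 = 27
Cheapest insertion is between N3 and N2, adding 12.
New total = 101 + 12 = 113.

Minimum extra distance: 12 blocks, inserting N5 between N3 and N2.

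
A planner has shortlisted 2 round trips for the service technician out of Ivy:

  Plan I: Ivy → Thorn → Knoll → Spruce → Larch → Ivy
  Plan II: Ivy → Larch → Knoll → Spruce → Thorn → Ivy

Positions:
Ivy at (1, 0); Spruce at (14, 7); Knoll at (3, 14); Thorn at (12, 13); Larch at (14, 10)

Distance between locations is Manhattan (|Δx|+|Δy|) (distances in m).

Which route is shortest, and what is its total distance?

Plan I: 24 + 10 + 18 + 3 + 23 = 78
Plan II: 23 + 15 + 18 + 8 + 24 = 88

Shortest is Plan I, total 78 m.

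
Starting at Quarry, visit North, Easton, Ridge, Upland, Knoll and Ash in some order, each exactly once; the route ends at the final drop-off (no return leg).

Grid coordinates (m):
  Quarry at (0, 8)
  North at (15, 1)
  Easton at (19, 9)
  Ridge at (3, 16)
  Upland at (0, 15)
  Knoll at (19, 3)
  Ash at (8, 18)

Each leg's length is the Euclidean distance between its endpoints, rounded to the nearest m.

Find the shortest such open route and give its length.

There are 6! = 720 possible orderings.
Quarry → North → Easton → Ridge → Upland → Knoll → Ash: 17+9+17+3+22+19 = 87
Quarry → North → Easton → Ridge → Upland → Ash → Knoll: 17+9+17+3+9+19 = 74
Quarry → North → Easton → Ridge → Knoll → Upland → Ash: 17+9+17+21+22+9 = 95
Quarry → North → Easton → Ridge → Knoll → Ash → Upland: 17+9+17+21+19+9 = 92
Quarry → North → Easton → Ridge → Ash → Upland → Knoll: 17+9+17+5+9+22 = 79
Quarry → North → Easton → Ridge → Ash → Knoll → Upland: 17+9+17+5+19+22 = 89
Quarry → North → Easton → Upland → Ridge → Knoll → Ash: 17+9+20+3+21+19 = 89
Quarry → North → Easton → Upland → Ridge → Ash → Knoll: 17+9+20+3+5+19 = 73
… (712 more)
Quarry → Upland → Ridge → Ash → Easton → Knoll → North: 7+3+5+14+6+4 = 39  ← best
The minimum is 39.
One shortest path: Quarry → Upland → Ridge → Ash → Easton → Knoll → North.

Shortest open route: 39 m.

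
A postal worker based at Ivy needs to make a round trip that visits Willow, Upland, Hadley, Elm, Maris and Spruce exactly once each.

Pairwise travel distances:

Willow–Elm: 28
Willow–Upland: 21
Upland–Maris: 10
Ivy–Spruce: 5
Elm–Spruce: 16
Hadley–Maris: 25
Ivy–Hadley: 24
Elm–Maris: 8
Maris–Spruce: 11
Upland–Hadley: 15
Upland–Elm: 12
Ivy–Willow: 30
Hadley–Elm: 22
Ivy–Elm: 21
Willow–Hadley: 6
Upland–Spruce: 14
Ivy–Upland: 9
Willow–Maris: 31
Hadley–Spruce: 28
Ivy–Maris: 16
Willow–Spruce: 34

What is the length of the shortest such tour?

Ivy - Willow - Upland - Hadley - Elm - Maris - Spruce - Ivy: 30+21+15+22+8+11+5 = 112
Ivy - Willow - Upland - Hadley - Elm - Spruce - Maris - Ivy: 30+21+15+22+16+11+16 = 131
Ivy - Willow - Upland - Hadley - Maris - Elm - Spruce - Ivy: 30+21+15+25+8+16+5 = 120
Ivy - Willow - Upland - Hadley - Maris - Spruce - Elm - Ivy: 30+21+15+25+11+16+21 = 139
Ivy - Willow - Upland - Hadley - Spruce - Elm - Maris - Ivy: 30+21+15+28+16+8+16 = 134
Ivy - Willow - Upland - Hadley - Spruce - Maris - Elm - Ivy: 30+21+15+28+11+8+21 = 134
Ivy - Willow - Upland - Elm - Hadley - Maris - Spruce - Ivy: 30+21+12+22+25+11+5 = 126
Ivy - Willow - Upland - Elm - Hadley - Spruce - Maris - Ivy: 30+21+12+22+28+11+16 = 140
… (352 more)
Ivy - Upland - Willow - Hadley - Elm - Maris - Spruce - Ivy: 9+21+6+22+8+11+5 = 82  ← best
The minimum is 82.
One optimal route: Ivy → Upland → Willow → Hadley → Elm → Maris → Spruce → Ivy (or its reverse).

Minimum total distance: 82.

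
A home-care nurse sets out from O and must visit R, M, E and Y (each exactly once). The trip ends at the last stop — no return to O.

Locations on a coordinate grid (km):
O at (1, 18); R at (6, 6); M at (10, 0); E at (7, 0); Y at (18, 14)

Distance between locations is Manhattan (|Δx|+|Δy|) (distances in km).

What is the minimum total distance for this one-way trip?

Shortest open route: 49 km.

There are 4! = 24 possible orderings.
O→R→M→E→Y: 17+10+3+25 = 55
O→R→M→Y→E: 17+10+22+25 = 74
O→R→E→M→Y: 17+7+3+22 = 49
O→R→E→Y→M: 17+7+25+22 = 71
O→R→Y→M→E: 17+20+22+3 = 62
O→R→Y→E→M: 17+20+25+3 = 65
O→M→R→E→Y: 27+10+7+25 = 69
O→M→R→Y→E: 27+10+20+25 = 82
O→M→E→R→Y: 27+3+7+20 = 57
O→M→E→Y→R: 27+3+25+20 = 75
O→M→Y→R→E: 27+22+20+7 = 76
O→M→Y→E→R: 27+22+25+7 = 81
O→E→R→M→Y: 24+7+10+22 = 63
O→E→R→Y→M: 24+7+20+22 = 73
… (10 more)
The minimum is 49.
One shortest path: O → R → E → M → Y.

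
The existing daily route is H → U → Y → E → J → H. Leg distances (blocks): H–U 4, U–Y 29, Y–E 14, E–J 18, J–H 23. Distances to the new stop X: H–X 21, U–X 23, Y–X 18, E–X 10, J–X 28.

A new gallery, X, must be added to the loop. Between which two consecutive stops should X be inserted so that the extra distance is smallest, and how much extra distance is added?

Insertion cost between consecutive stops i–j is d(i,X) + d(X,j) − d(i,j):
  between H and U: 21 + 23 − 4 = 40
  between U and Y: 23 + 18 − 29 = 12
  between Y and E: 18 + 10 − 14 = 14
  between E and J: 10 + 28 − 18 = 20
  between J and H: 28 + 21 − 23 = 26
Cheapest insertion is between U and Y, adding 12.
New total = 88 + 12 = 100.

Adding 12 blocks by placing X on the U–Y leg.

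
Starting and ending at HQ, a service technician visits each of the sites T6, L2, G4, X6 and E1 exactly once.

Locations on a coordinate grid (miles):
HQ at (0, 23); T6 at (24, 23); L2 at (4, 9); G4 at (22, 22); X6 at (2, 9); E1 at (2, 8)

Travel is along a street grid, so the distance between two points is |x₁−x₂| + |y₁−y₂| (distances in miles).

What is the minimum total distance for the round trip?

Minimum total distance: 78 miles.

HQ → T6 → L2 → G4 → X6 → E1 → HQ: 24+34+31+33+1+17 = 140
HQ → T6 → L2 → G4 → E1 → X6 → HQ: 24+34+31+34+1+16 = 140
HQ → T6 → L2 → X6 → G4 → E1 → HQ: 24+34+2+33+34+17 = 144
HQ → T6 → L2 → X6 → E1 → G4 → HQ: 24+34+2+1+34+23 = 118
HQ → T6 → L2 → E1 → G4 → X6 → HQ: 24+34+3+34+33+16 = 144
HQ → T6 → L2 → E1 → X6 → G4 → HQ: 24+34+3+1+33+23 = 118
HQ → T6 → G4 → L2 → X6 → E1 → HQ: 24+3+31+2+1+17 = 78
HQ → T6 → G4 → L2 → E1 → X6 → HQ: 24+3+31+3+1+16 = 78
HQ → T6 → G4 → X6 → L2 → E1 → HQ: 24+3+33+2+3+17 = 82
HQ → T6 → G4 → X6 → E1 → L2 → HQ: 24+3+33+1+3+18 = 82
HQ → T6 → G4 → E1 → L2 → X6 → HQ: 24+3+34+3+2+16 = 82
HQ → T6 → G4 → E1 → X6 → L2 → HQ: 24+3+34+1+2+18 = 82
HQ → T6 → X6 → L2 → G4 → E1 → HQ: 24+36+2+31+34+17 = 144
HQ → T6 → X6 → L2 → E1 → G4 → HQ: 24+36+2+3+34+23 = 122
… (46 more)
The minimum is 78.
One optimal route: HQ → T6 → G4 → L2 → X6 → E1 → HQ (or its reverse).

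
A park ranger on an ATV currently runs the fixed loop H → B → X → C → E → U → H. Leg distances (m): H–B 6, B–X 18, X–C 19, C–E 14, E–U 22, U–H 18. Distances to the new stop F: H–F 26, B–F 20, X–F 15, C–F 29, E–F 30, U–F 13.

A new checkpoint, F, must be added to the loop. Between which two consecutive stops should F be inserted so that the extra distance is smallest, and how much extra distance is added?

Insertion cost between consecutive stops i–j is d(i,F) + d(F,j) − d(i,j):
  between H and B: 26 + 20 − 6 = 40
  between B and X: 20 + 15 − 18 = 17
  between X and C: 15 + 29 − 19 = 25
  between C and E: 29 + 30 − 14 = 45
  between E and U: 30 + 13 − 22 = 21
  between U and H: 13 + 26 − 18 = 21
Cheapest insertion is between B and X, adding 17.
New total = 97 + 17 = 114.

Adding 17 m by placing F on the B–X leg.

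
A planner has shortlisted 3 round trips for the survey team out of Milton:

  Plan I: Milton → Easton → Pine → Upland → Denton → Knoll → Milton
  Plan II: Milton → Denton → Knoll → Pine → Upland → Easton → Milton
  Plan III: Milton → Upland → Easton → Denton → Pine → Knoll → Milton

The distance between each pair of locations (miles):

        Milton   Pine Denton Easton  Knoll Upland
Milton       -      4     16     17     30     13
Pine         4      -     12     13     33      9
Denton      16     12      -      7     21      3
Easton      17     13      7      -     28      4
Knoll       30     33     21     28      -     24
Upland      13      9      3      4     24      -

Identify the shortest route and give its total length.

Plan I: 17 + 13 + 9 + 3 + 21 + 30 = 93
Plan II: 16 + 21 + 33 + 9 + 4 + 17 = 100
Plan III: 13 + 4 + 7 + 12 + 33 + 30 = 99

Shortest is Plan I, total 93 miles.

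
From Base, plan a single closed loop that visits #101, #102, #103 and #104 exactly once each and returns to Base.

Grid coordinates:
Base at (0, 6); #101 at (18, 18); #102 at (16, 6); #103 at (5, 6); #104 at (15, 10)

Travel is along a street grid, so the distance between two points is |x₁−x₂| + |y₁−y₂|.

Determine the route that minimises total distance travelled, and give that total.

60 — the shortest possible round trip.

Base - #101 - #102 - #103 - #104 - Base: 30+14+11+14+19 = 88
Base - #101 - #102 - #104 - #103 - Base: 30+14+5+14+5 = 68
Base - #101 - #103 - #102 - #104 - Base: 30+25+11+5+19 = 90
Base - #101 - #103 - #104 - #102 - Base: 30+25+14+5+16 = 90
Base - #101 - #104 - #102 - #103 - Base: 30+11+5+11+5 = 62
Base - #101 - #104 - #103 - #102 - Base: 30+11+14+11+16 = 82
Base - #102 - #101 - #103 - #104 - Base: 16+14+25+14+19 = 88
Base - #102 - #101 - #104 - #103 - Base: 16+14+11+14+5 = 60
Base - #102 - #103 - #101 - #104 - Base: 16+11+25+11+19 = 82
Base - #102 - #104 - #101 - #103 - Base: 16+5+11+25+5 = 62
Base - #103 - #101 - #102 - #104 - Base: 5+25+14+5+19 = 68
Base - #103 - #102 - #101 - #104 - Base: 5+11+14+11+19 = 60
The minimum is 60.
One optimal route: Base → #102 → #101 → #104 → #103 → Base (or its reverse).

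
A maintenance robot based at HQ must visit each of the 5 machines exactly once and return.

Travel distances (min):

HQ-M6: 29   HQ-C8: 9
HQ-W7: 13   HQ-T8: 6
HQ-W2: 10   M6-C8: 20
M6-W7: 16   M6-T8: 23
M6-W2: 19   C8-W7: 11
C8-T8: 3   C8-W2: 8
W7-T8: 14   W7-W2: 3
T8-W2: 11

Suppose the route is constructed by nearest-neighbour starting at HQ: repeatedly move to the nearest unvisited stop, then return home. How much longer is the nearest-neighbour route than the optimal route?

7 min longer than the optimal tour.

From HQ: T8=6, C8=9, W2=10, W7=13, M6=29 → choose T8 (6).
From T8: C8=3, W2=11, W7=14, M6=23 → choose C8 (3).
From C8: W2=8, W7=11, M6=20 → choose W2 (8).
From W2: W7=3, M6=19 → choose W7 (3).
From W7: M6=16 → choose M6 (16).
NN route HQ → T8 → C8 → W2 → W7 → M6 → HQ costs 65.
Optimal: HQ → T8 → C8 → M6 → W7 → W2 → HQ costs 58 (by enumerating all 60 distinct tours).
Excess = 65 − 58 = 7.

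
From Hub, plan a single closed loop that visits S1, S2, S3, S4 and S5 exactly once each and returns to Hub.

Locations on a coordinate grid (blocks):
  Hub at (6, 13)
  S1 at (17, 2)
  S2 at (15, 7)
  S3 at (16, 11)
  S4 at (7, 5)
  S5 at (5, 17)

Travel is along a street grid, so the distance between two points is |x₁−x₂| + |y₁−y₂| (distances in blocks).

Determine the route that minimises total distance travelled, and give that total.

There are 60 distinct closed tours to check (reversals are equivalent).
Hub-S1-S2-S3-S4-S5-Hub: 22+7+5+15+14+5 = 68
Hub-S1-S2-S3-S5-S4-Hub: 22+7+5+17+14+9 = 74
Hub-S1-S2-S4-S3-S5-Hub: 22+7+10+15+17+5 = 76
Hub-S1-S2-S4-S5-S3-Hub: 22+7+10+14+17+12 = 82
Hub-S1-S2-S5-S3-S4-Hub: 22+7+20+17+15+9 = 90
Hub-S1-S2-S5-S4-S3-Hub: 22+7+20+14+15+12 = 90
Hub-S1-S3-S2-S4-S5-Hub: 22+10+5+10+14+5 = 66
Hub-S1-S3-S2-S5-S4-Hub: 22+10+5+20+14+9 = 80
Hub-S1-S3-S4-S2-S5-Hub: 22+10+15+10+20+5 = 82
Hub-S1-S3-S4-S5-S2-Hub: 22+10+15+14+20+15 = 96
Hub-S1-S3-S5-S2-S4-Hub: 22+10+17+20+10+9 = 88
Hub-S1-S3-S5-S4-S2-Hub: 22+10+17+14+10+15 = 88
Hub-S1-S4-S2-S3-S5-Hub: 22+13+10+5+17+5 = 72
Hub-S1-S4-S2-S5-S3-Hub: 22+13+10+20+17+12 = 94
… (46 more)
Hub-S3-S2-S1-S4-S5-Hub: 12+5+7+13+14+5 = 56  ← best
The minimum is 56.
One optimal route: Hub → S3 → S2 → S1 → S4 → S5 → Hub (or its reverse).

Shortest round trip = 56 blocks.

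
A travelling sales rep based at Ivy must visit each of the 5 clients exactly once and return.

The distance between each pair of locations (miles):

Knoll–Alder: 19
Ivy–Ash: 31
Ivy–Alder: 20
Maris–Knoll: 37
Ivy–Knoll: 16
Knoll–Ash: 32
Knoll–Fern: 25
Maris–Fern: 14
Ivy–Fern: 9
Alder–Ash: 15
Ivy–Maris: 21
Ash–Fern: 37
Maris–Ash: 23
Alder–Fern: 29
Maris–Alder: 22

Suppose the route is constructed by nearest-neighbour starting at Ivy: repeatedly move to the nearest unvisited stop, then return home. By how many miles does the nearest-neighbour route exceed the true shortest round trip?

From Ivy: Fern=9, Knoll=16, Alder=20, Maris=21, Ash=31 → choose Fern (9).
From Fern: Maris=14, Knoll=25, Alder=29, Ash=37 → choose Maris (14).
From Maris: Alder=22, Ash=23, Knoll=37 → choose Alder (22).
From Alder: Ash=15, Knoll=19 → choose Ash (15).
From Ash: Knoll=32 → choose Knoll (32).
NN route Ivy → Fern → Maris → Alder → Ash → Knoll → Ivy costs 108.
Optimal: Ivy → Knoll → Alder → Ash → Maris → Fern → Ivy costs 96 (by enumerating all 60 distinct tours).
Excess = 108 − 96 = 12.

Excess over optimum: 12 miles.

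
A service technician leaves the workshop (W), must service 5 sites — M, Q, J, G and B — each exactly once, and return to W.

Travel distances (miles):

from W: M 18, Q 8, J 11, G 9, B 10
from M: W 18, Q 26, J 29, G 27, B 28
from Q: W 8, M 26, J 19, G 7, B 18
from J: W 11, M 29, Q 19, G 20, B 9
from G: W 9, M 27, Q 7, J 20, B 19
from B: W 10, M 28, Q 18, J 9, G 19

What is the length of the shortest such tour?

There are 60 distinct closed tours to check (reversals are equivalent).
W→M→Q→J→G→B→W: 18+26+19+20+19+10 = 112
W→M→Q→J→B→G→W: 18+26+19+9+19+9 = 100
W→M→Q→G→J→B→W: 18+26+7+20+9+10 = 90
W→M→Q→G→B→J→W: 18+26+7+19+9+11 = 90
W→M→Q→B→J→G→W: 18+26+18+9+20+9 = 100
W→M→Q→B→G→J→W: 18+26+18+19+20+11 = 112
W→M→J→Q→G→B→W: 18+29+19+7+19+10 = 102
W→M→J→Q→B→G→W: 18+29+19+18+19+9 = 112
W→M→J→G→Q→B→W: 18+29+20+7+18+10 = 102
W→M→J→G→B→Q→W: 18+29+20+19+18+8 = 112
W→M→J→B→Q→G→W: 18+29+9+18+7+9 = 90
W→M→J→B→G→Q→W: 18+29+9+19+7+8 = 90
W→M→G→Q→J→B→W: 18+27+7+19+9+10 = 90
W→M→G→Q→B→J→W: 18+27+7+18+9+11 = 90
… (46 more)
The minimum is 90.
One optimal route: W → M → Q → G → J → B → W (or its reverse).

90 miles — the shortest possible round trip.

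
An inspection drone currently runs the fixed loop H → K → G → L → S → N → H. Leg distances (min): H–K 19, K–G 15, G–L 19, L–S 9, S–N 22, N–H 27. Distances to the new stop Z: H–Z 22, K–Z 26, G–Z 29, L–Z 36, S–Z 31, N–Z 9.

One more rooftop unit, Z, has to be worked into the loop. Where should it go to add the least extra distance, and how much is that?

Minimum extra distance: 4 min, inserting Z between N and H.

Insertion cost between consecutive stops i–j is d(i,Z) + d(Z,j) − d(i,j):
  between H and K: 22 + 26 − 19 = 29
  between K and G: 26 + 29 − 15 = 40
  between G and L: 29 + 36 − 19 = 46
  between L and S: 36 + 31 − 9 = 58
  between S and N: 31 + 9 − 22 = 18
  between N and H: 9 + 22 − 27 = 4
Cheapest insertion is between N and H, adding 4.
New total = 111 + 4 = 115.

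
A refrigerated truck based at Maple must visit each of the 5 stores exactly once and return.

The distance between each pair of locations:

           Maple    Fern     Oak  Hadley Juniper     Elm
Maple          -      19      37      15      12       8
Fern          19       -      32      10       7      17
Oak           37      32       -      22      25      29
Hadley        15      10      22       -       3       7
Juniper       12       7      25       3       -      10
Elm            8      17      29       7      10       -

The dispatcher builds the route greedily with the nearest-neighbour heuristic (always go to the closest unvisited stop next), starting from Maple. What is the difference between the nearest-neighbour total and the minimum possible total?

Maple: Elm=8, Juniper=12, Hadley=15, Fern=19, Oak=37 ⇒ Elm
Elm: Hadley=7, Juniper=10, Fern=17, Oak=29 ⇒ Hadley
Hadley: Juniper=3, Fern=10, Oak=22 ⇒ Juniper
Juniper: Fern=7, Oak=25 ⇒ Fern
Fern: Oak=32 ⇒ Oak
NN route Maple → Elm → Hadley → Juniper → Fern → Oak → Maple costs 94.
Optimal: Maple → Fern → Juniper → Oak → Hadley → Elm → Maple costs 88 (by enumerating all 60 distinct tours).
Excess = 94 − 88 = 6.

6 longer than the optimal tour.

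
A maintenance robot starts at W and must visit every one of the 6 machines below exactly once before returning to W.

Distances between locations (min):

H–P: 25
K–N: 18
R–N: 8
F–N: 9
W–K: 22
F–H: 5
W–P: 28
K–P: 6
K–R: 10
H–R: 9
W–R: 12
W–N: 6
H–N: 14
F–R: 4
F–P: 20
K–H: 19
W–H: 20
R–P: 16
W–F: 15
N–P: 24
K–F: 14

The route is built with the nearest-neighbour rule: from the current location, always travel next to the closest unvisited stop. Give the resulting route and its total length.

76 min along W → N → R → F → H → K → P → W.

W → [N:6 / R:12 / F:15 / H:20 / K:22 / P:28] → N (6)
N → [R:8 / F:9 / H:14 / K:18 / P:24] → R (8)
R → [F:4 / H:9 / K:10 / P:16] → F (4)
F → [H:5 / K:14 / P:20] → H (5)
H → [K:19 / P:25] → K (19)
K → [P:6] → P (6)
Return P→W: 28.
Total = 6 + 8 + 4 + 5 + 19 + 6 + 28 = 76.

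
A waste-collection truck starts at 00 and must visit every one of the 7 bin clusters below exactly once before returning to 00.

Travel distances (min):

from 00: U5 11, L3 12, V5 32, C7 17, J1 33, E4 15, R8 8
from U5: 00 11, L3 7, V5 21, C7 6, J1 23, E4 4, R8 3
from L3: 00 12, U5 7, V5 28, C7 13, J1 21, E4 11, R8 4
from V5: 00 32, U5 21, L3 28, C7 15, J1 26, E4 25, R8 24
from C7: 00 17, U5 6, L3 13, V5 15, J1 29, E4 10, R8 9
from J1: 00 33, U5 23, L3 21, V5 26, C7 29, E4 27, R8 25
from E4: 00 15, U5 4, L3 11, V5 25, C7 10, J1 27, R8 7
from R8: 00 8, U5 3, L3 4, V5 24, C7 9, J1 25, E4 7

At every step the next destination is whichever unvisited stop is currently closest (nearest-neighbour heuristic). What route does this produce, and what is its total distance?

Nearest-neighbour total = 117 min; route 00 → R8 → U5 → E4 → C7 → L3 → J1 → V5 → 00.

00 → [R8:8 / U5:11 / L3:12 / E4:15 / C7:17 / V5:32 / J1:33] → R8 (8)
R8 → [U5:3 / L3:4 / E4:7 / C7:9 / V5:24 / J1:25] → U5 (3)
U5 → [E4:4 / C7:6 / L3:7 / V5:21 / J1:23] → E4 (4)
E4 → [C7:10 / L3:11 / V5:25 / J1:27] → C7 (10)
C7 → [L3:13 / V5:15 / J1:29] → L3 (13)
L3 → [J1:21 / V5:28] → J1 (21)
J1 → [V5:26] → V5 (26)
Return V5→00: 32.
Total = 8 + 3 + 4 + 10 + 13 + 21 + 26 + 32 = 117.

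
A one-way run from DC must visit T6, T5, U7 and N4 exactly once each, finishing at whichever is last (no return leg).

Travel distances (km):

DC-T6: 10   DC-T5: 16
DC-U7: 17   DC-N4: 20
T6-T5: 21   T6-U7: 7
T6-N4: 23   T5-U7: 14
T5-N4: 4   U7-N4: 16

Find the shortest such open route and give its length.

Shortest open route: 35 km.

There are 4! = 24 possible orderings.
DC→T6→T5→U7→N4: 10+21+14+16 = 61
DC→T6→T5→N4→U7: 10+21+4+16 = 51
DC→T6→U7→T5→N4: 10+7+14+4 = 35
DC→T6→U7→N4→T5: 10+7+16+4 = 37
DC→T6→N4→T5→U7: 10+23+4+14 = 51
DC→T6→N4→U7→T5: 10+23+16+14 = 63
DC→T5→T6→U7→N4: 16+21+7+16 = 60
DC→T5→T6→N4→U7: 16+21+23+16 = 76
DC→T5→U7→T6→N4: 16+14+7+23 = 60
DC→T5→U7→N4→T6: 16+14+16+23 = 69
DC→T5→N4→T6→U7: 16+4+23+7 = 50
DC→T5→N4→U7→T6: 16+4+16+7 = 43
DC→U7→T6→T5→N4: 17+7+21+4 = 49
DC→U7→T6→N4→T5: 17+7+23+4 = 51
… (10 more)
The minimum is 35.
One shortest path: DC → T6 → U7 → T5 → N4.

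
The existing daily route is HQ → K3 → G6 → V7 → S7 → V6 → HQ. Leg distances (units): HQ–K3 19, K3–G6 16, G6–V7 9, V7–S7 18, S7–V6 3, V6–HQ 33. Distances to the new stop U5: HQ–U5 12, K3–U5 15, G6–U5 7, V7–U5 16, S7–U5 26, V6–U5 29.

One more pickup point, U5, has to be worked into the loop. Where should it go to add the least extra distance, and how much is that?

Minimum extra distance: 6, inserting U5 between K3 and G6.

Insertion cost between consecutive stops i–j is d(i,U5) + d(U5,j) − d(i,j):
  between HQ and K3: 12 + 15 − 19 = 8
  between K3 and G6: 15 + 7 − 16 = 6
  between G6 and V7: 7 + 16 − 9 = 14
  between V7 and S7: 16 + 26 − 18 = 24
  between S7 and V6: 26 + 29 − 3 = 52
  between V6 and HQ: 29 + 12 − 33 = 8
Cheapest insertion is between K3 and G6, adding 6.
New total = 98 + 6 = 104.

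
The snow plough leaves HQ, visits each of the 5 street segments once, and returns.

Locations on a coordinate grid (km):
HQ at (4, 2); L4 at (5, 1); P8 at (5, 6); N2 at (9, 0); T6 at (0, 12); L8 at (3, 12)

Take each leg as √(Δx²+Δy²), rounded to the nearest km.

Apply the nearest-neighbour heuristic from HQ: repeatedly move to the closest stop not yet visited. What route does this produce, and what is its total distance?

At HQ the remaining stops are L4 1, P8 4, N2 5, L8 10, T6 11; go to L4.
At L4 the remaining stops are N2 4, P8 5, L8 11, T6 12; go to N2.
At N2 the remaining stops are P8 7, L8 13, T6 15; go to P8.
At P8 the remaining stops are L8 6, T6 8; go to L8.
At L8 the remaining stops are T6 3; go to T6.
Return T6→HQ: 11.
Total = 1 + 4 + 7 + 6 + 3 + 11 = 32.

Total distance 32 km via the nearest-neighbour route HQ → L4 → N2 → P8 → L8 → T6 → HQ.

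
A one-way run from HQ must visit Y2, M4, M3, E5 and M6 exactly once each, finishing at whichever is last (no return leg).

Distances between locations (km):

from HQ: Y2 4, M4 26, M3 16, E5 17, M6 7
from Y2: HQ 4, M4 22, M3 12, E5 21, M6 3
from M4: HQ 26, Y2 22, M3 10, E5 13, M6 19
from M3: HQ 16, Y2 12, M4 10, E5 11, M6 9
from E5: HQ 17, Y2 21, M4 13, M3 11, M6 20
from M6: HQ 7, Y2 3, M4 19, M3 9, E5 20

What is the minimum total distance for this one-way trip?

There are 5! = 120 possible orderings.
HQ → Y2 → M4 → M3 → E5 → M6: 4+22+10+11+20 = 67
HQ → Y2 → M4 → M3 → M6 → E5: 4+22+10+9+20 = 65
HQ → Y2 → M4 → E5 → M3 → M6: 4+22+13+11+9 = 59
HQ → Y2 → M4 → E5 → M6 → M3: 4+22+13+20+9 = 68
HQ → Y2 → M4 → M6 → M3 → E5: 4+22+19+9+11 = 65
HQ → Y2 → M4 → M6 → E5 → M3: 4+22+19+20+11 = 76
HQ → Y2 → M3 → M4 → E5 → M6: 4+12+10+13+20 = 59
HQ → Y2 → M3 → M4 → M6 → E5: 4+12+10+19+20 = 65
HQ → Y2 → M3 → E5 → M4 → M6: 4+12+11+13+19 = 59
HQ → Y2 → M3 → E5 → M6 → M4: 4+12+11+20+19 = 66
HQ → Y2 → M3 → M6 → M4 → E5: 4+12+9+19+13 = 57
HQ → Y2 → M3 → M6 → E5 → M4: 4+12+9+20+13 = 58
HQ → Y2 → E5 → M4 → M3 → M6: 4+21+13+10+9 = 57
HQ → Y2 → E5 → M4 → M6 → M3: 4+21+13+19+9 = 66
… (106 more)
HQ → Y2 → M6 → M3 → M4 → E5: 4+3+9+10+13 = 39  ← best
The minimum is 39.
One shortest path: HQ → Y2 → M6 → M3 → M4 → E5.

Minimum one-way distance = 39 km.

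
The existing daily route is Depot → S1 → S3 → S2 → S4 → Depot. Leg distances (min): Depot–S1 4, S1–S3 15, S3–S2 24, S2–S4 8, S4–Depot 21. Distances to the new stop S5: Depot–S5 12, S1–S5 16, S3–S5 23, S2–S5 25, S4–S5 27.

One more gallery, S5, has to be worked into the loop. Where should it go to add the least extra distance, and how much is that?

Minimum extra distance: 18 min, inserting S5 between S4 and Depot.

Insertion cost between consecutive stops i–j is d(i,S5) + d(S5,j) − d(i,j):
  between Depot and S1: 12 + 16 − 4 = 24
  between S1 and S3: 16 + 23 − 15 = 24
  between S3 and S2: 23 + 25 − 24 = 24
  between S2 and S4: 25 + 27 − 8 = 44
  between S4 and Depot: 27 + 12 − 21 = 18
Cheapest insertion is between S4 and Depot, adding 18.
New total = 72 + 18 = 90.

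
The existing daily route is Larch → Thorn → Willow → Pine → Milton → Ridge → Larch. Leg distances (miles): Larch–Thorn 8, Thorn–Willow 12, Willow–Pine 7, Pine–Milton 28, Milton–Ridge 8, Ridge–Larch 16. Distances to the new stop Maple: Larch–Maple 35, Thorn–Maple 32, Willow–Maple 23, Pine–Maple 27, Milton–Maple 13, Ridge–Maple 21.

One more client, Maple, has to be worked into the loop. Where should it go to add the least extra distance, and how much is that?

Adding 12 miles by placing Maple on the Pine–Milton leg.

Insertion cost between consecutive stops i–j is d(i,Maple) + d(Maple,j) − d(i,j):
  between Larch and Thorn: 35 + 32 − 8 = 59
  between Thorn and Willow: 32 + 23 − 12 = 43
  between Willow and Pine: 23 + 27 − 7 = 43
  between Pine and Milton: 27 + 13 − 28 = 12
  between Milton and Ridge: 13 + 21 − 8 = 26
  between Ridge and Larch: 21 + 35 − 16 = 40
Cheapest insertion is between Pine and Milton, adding 12.
New total = 79 + 12 = 91.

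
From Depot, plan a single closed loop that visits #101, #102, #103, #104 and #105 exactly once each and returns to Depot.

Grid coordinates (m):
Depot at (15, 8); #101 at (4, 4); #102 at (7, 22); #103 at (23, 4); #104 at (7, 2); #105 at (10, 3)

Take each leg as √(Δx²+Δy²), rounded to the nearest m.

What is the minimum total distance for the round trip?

With 5 stops there are 5!/2 = 60 distinct round trips (a route and its reverse cost the same).
Depot → #101 → #102 → #103 → #104 → #105 → Depot: 12+18+24+16+3+7 = 80
Depot → #101 → #102 → #103 → #105 → #104 → Depot: 12+18+24+13+3+10 = 80
Depot → #101 → #102 → #104 → #103 → #105 → Depot: 12+18+20+16+13+7 = 86
Depot → #101 → #102 → #104 → #105 → #103 → Depot: 12+18+20+3+13+9 = 75
Depot → #101 → #102 → #105 → #103 → #104 → Depot: 12+18+19+13+16+10 = 88
Depot → #101 → #102 → #105 → #104 → #103 → Depot: 12+18+19+3+16+9 = 77
Depot → #101 → #103 → #102 → #104 → #105 → Depot: 12+19+24+20+3+7 = 85
Depot → #101 → #103 → #102 → #105 → #104 → Depot: 12+19+24+19+3+10 = 87
Depot → #101 → #103 → #104 → #102 → #105 → Depot: 12+19+16+20+19+7 = 93
Depot → #101 → #103 → #104 → #105 → #102 → Depot: 12+19+16+3+19+16 = 85
Depot → #101 → #103 → #105 → #102 → #104 → Depot: 12+19+13+19+20+10 = 93
Depot → #101 → #103 → #105 → #104 → #102 → Depot: 12+19+13+3+20+16 = 83
Depot → #101 → #104 → #102 → #103 → #105 → Depot: 12+4+20+24+13+7 = 80
Depot → #101 → #104 → #102 → #105 → #103 → Depot: 12+4+20+19+13+9 = 77
… (46 more)
Depot → #102 → #101 → #104 → #105 → #103 → Depot: 16+18+4+3+13+9 = 63  ← best
The minimum is 63.
One optimal route: Depot → #102 → #101 → #104 → #105 → #103 → Depot (or its reverse).

Minimum total distance: 63 m.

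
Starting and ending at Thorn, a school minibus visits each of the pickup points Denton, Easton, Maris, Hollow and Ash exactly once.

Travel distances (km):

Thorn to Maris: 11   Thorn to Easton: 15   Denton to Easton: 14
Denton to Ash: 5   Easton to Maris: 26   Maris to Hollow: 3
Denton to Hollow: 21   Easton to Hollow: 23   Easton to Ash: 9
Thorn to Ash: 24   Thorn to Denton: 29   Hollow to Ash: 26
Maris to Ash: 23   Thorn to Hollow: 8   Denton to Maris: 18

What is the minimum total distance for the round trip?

Shortest round trip = 58 km.

With 5 stops there are 5!/2 = 60 distinct round trips (a route and its reverse cost the same).
Thorn → Denton → Easton → Maris → Hollow → Ash → Thorn: 29+14+26+3+26+24 = 122
Thorn → Denton → Easton → Maris → Ash → Hollow → Thorn: 29+14+26+23+26+8 = 126
Thorn → Denton → Easton → Hollow → Maris → Ash → Thorn: 29+14+23+3+23+24 = 116
Thorn → Denton → Easton → Hollow → Ash → Maris → Thorn: 29+14+23+26+23+11 = 126
Thorn → Denton → Easton → Ash → Maris → Hollow → Thorn: 29+14+9+23+3+8 = 86
Thorn → Denton → Easton → Ash → Hollow → Maris → Thorn: 29+14+9+26+3+11 = 92
Thorn → Denton → Maris → Easton → Hollow → Ash → Thorn: 29+18+26+23+26+24 = 146
Thorn → Denton → Maris → Easton → Ash → Hollow → Thorn: 29+18+26+9+26+8 = 116
Thorn → Denton → Maris → Hollow → Easton → Ash → Thorn: 29+18+3+23+9+24 = 106
Thorn → Denton → Maris → Hollow → Ash → Easton → Thorn: 29+18+3+26+9+15 = 100
Thorn → Denton → Maris → Ash → Easton → Hollow → Thorn: 29+18+23+9+23+8 = 110
Thorn → Denton → Maris → Ash → Hollow → Easton → Thorn: 29+18+23+26+23+15 = 134
Thorn → Denton → Hollow → Easton → Maris → Ash → Thorn: 29+21+23+26+23+24 = 146
Thorn → Denton → Hollow → Easton → Ash → Maris → Thorn: 29+21+23+9+23+11 = 116
… (46 more)
Thorn → Easton → Ash → Denton → Maris → Hollow → Thorn: 15+9+5+18+3+8 = 58  ← best
The minimum is 58.
One optimal route: Thorn → Easton → Ash → Denton → Maris → Hollow → Thorn (or its reverse).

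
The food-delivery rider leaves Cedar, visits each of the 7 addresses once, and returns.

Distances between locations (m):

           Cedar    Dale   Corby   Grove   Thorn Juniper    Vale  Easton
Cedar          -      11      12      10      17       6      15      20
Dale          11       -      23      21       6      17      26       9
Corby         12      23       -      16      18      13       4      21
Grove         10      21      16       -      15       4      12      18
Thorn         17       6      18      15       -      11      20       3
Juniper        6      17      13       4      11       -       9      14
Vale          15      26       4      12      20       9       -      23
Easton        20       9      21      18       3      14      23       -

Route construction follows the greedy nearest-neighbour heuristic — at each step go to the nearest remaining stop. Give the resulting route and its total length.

67 m along Cedar → Juniper → Grove → Vale → Corby → Thorn → Easton → Dale → Cedar.

At Cedar the remaining stops are Juniper 6, Grove 10, Dale 11, Corby 12, Vale 15, Thorn 17, Easton 20; go to Juniper.
At Juniper the remaining stops are Grove 4, Vale 9, Thorn 11, Corby 13, Easton 14, Dale 17; go to Grove.
At Grove the remaining stops are Vale 12, Thorn 15, Corby 16, Easton 18, Dale 21; go to Vale.
At Vale the remaining stops are Corby 4, Thorn 20, Easton 23, Dale 26; go to Corby.
At Corby the remaining stops are Thorn 18, Easton 21, Dale 23; go to Thorn.
At Thorn the remaining stops are Easton 3, Dale 6; go to Easton.
At Easton the remaining stops are Dale 9; go to Dale.
Return Dale→Cedar: 11.
Total = 6 + 4 + 12 + 4 + 18 + 3 + 9 + 11 = 67.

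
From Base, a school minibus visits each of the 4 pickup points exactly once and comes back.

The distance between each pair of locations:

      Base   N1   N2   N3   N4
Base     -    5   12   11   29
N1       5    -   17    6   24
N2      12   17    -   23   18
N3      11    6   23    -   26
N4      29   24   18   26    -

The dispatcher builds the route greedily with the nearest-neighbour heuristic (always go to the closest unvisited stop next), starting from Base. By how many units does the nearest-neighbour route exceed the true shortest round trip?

From Base: N1=5, N3=11, N2=12, N4=29 → choose N1 (5).
From N1: N3=6, N2=17, N4=24 → choose N3 (6).
From N3: N2=23, N4=26 → choose N2 (23).
From N2: N4=18 → choose N4 (18).
NN route Base → N1 → N3 → N2 → N4 → Base costs 81.
Optimal: Base → N1 → N3 → N4 → N2 → Base costs 67 (by enumerating all 12 distinct tours).
Excess = 81 − 67 = 14.

14 longer than the optimal tour.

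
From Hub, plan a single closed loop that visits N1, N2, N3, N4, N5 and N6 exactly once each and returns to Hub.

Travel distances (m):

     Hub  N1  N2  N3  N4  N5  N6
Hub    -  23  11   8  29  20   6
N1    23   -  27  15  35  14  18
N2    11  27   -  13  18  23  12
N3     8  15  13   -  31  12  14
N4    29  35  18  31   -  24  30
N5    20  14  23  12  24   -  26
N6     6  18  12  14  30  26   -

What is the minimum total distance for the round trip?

Minimum total distance: 97 m.

Hub→N1→N2→N3→N4→N5→N6→Hub: 23+27+13+31+24+26+6 = 150
Hub→N1→N2→N3→N4→N6→N5→Hub: 23+27+13+31+30+26+20 = 170
Hub→N1→N2→N3→N5→N4→N6→Hub: 23+27+13+12+24+30+6 = 135
Hub→N1→N2→N3→N5→N6→N4→Hub: 23+27+13+12+26+30+29 = 160
Hub→N1→N2→N3→N6→N4→N5→Hub: 23+27+13+14+30+24+20 = 151
Hub→N1→N2→N3→N6→N5→N4→Hub: 23+27+13+14+26+24+29 = 156
Hub→N1→N2→N4→N3→N5→N6→Hub: 23+27+18+31+12+26+6 = 143
Hub→N1→N2→N4→N3→N6→N5→Hub: 23+27+18+31+14+26+20 = 159
… (352 more)
Hub→N3→N1→N5→N4→N2→N6→Hub: 8+15+14+24+18+12+6 = 97  ← best
The minimum is 97.
One optimal route: Hub → N3 → N1 → N5 → N4 → N2 → N6 → Hub (or its reverse).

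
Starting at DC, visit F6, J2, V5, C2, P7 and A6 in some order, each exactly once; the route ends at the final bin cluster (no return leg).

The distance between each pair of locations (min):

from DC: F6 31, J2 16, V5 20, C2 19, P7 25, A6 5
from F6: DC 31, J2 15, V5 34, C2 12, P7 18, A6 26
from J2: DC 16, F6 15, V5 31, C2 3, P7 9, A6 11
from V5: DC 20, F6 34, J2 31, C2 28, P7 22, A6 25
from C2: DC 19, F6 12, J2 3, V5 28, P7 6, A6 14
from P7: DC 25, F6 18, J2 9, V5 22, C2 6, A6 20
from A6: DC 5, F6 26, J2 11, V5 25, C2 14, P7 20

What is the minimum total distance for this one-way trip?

There are 6! = 720 possible orderings.
DC→F6→J2→V5→C2→P7→A6: 31+15+31+28+6+20 = 131
DC→F6→J2→V5→C2→A6→P7: 31+15+31+28+14+20 = 139
DC→F6→J2→V5→P7→C2→A6: 31+15+31+22+6+14 = 119
DC→F6→J2→V5→P7→A6→C2: 31+15+31+22+20+14 = 133
DC→F6→J2→V5→A6→C2→P7: 31+15+31+25+14+6 = 122
DC→F6→J2→V5→A6→P7→C2: 31+15+31+25+20+6 = 128
DC→F6→J2→C2→V5→P7→A6: 31+15+3+28+22+20 = 119
DC→F6→J2→C2→V5→A6→P7: 31+15+3+28+25+20 = 122
… (712 more)
DC→A6→J2→F6→C2→P7→V5: 5+11+15+12+6+22 = 71  ← best
The minimum is 71.
One shortest path: DC → A6 → J2 → F6 → C2 → P7 → V5.

Shortest open route: 71 min.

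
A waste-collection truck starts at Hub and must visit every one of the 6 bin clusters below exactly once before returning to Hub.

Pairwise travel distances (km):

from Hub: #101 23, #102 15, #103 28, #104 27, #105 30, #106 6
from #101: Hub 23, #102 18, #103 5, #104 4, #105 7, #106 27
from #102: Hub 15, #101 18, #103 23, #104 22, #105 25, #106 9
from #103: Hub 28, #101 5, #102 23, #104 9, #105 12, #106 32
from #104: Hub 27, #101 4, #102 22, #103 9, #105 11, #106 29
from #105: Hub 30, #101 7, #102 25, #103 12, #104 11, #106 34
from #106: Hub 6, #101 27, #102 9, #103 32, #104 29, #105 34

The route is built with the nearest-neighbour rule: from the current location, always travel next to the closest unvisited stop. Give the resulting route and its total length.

At Hub the remaining stops are #106 6, #102 15, #101 23, #104 27, #103 28, #105 30; go to #106.
At #106 the remaining stops are #102 9, #101 27, #104 29, #103 32, #105 34; go to #102.
At #102 the remaining stops are #101 18, #104 22, #103 23, #105 25; go to #101.
At #101 the remaining stops are #104 4, #103 5, #105 7; go to #104.
At #104 the remaining stops are #103 9, #105 11; go to #103.
At #103 the remaining stops are #105 12; go to #105.
Return #105→Hub: 30.
Total = 6 + 9 + 18 + 4 + 9 + 12 + 30 = 88.

88 km along Hub → #106 → #102 → #101 → #104 → #103 → #105 → Hub.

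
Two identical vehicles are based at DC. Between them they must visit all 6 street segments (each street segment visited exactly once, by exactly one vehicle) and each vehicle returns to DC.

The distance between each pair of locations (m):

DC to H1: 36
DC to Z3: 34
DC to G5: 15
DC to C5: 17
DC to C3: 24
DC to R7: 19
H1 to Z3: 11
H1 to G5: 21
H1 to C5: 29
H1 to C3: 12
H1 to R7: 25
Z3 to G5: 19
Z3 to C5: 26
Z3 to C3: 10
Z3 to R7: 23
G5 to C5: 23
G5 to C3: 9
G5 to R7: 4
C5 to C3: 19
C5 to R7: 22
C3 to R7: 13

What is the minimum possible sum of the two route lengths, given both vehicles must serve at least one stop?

Try each way of splitting the stops between the two vehicles (each non-empty) and, for each split, find the best tour for each vehicle:
  {H1} + {Z3, G5, C5, C3, R7}: 72 + 85 = 157
  {Z3} + {H1, G5, C5, C3, R7}: 68 + 90 = 158
  {H1, Z3} + {G5, C5, C3, R7}: 81 + 68 = 149
  {G5} + {H1, Z3, C5, C3, R7}: 30 + 98 = 128
  {H1, G5} + {Z3, C5, C3, R7}: 72 + 85 = 157
  {Z3, G5} + {H1, C5, C3, R7}: 68 + 90 = 158
  … (31 splits in total)
  {C5} + {H1, Z3, G5, C3, R7}: 34 + 89 = 123  ← best
Best: vehicle 1 DC → C5 → DC = 34; vehicle 2 DC → H1 → Z3 → C3 → G5 → R7 → DC = 89; combined 123.

123 m — the smallest possible combined total.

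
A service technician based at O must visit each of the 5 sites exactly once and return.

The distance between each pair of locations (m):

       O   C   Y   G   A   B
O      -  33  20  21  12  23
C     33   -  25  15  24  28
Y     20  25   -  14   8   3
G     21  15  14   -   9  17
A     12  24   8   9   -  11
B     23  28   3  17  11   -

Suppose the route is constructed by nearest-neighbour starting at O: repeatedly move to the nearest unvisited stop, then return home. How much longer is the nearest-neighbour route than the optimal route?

1 m longer than the optimal tour.

O: A=12, Y=20, G=21, B=23, C=33 ⇒ A
A: Y=8, G=9, B=11, C=24 ⇒ Y
Y: B=3, G=14, C=25 ⇒ B
B: G=17, C=28 ⇒ G
G: C=15 ⇒ C
NN route O → A → Y → B → G → C → O costs 88.
Optimal: O → Y → B → C → G → A → O costs 87 (by enumerating all 60 distinct tours).
Excess = 88 − 87 = 1.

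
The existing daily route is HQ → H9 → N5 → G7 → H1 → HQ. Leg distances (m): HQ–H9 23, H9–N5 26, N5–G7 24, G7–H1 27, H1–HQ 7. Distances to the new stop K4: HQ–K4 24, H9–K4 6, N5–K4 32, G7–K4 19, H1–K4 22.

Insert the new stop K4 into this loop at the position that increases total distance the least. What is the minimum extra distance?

+7 m — insert K4 between HQ and H9.

Insertion cost between consecutive stops i–j is d(i,K4) + d(K4,j) − d(i,j):
  between HQ and H9: 24 + 6 − 23 = 7
  between H9 and N5: 6 + 32 − 26 = 12
  between N5 and G7: 32 + 19 − 24 = 27
  between G7 and H1: 19 + 22 − 27 = 14
  between H1 and HQ: 22 + 24 − 7 = 39
Cheapest insertion is between HQ and H9, adding 7.
New total = 107 + 7 = 114.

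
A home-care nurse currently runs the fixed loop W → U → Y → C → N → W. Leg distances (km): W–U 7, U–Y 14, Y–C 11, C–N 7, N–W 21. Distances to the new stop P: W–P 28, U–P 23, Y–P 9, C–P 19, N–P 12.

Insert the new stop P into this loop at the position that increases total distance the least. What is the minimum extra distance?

Insertion cost between consecutive stops i–j is d(i,P) + d(P,j) − d(i,j):
  between W and U: 28 + 23 − 7 = 44
  between U and Y: 23 + 9 − 14 = 18
  between Y and C: 9 + 19 − 11 = 17
  between C and N: 19 + 12 − 7 = 24
  between N and W: 12 + 28 − 21 = 19
Cheapest insertion is between Y and C, adding 17.
New total = 60 + 17 = 77.

Adding 17 km by placing P on the Y–C leg.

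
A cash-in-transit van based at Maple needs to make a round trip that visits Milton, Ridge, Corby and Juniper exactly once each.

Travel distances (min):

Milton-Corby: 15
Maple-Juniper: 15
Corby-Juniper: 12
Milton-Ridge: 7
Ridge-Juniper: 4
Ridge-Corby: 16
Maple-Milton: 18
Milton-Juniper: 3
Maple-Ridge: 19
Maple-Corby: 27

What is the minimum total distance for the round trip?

Maple → Milton → Ridge → Corby → Juniper → Maple: 18+7+16+12+15 = 68
Maple → Milton → Ridge → Juniper → Corby → Maple: 18+7+4+12+27 = 68
Maple → Milton → Corby → Ridge → Juniper → Maple: 18+15+16+4+15 = 68
Maple → Milton → Corby → Juniper → Ridge → Maple: 18+15+12+4+19 = 68
Maple → Milton → Juniper → Ridge → Corby → Maple: 18+3+4+16+27 = 68
Maple → Milton → Juniper → Corby → Ridge → Maple: 18+3+12+16+19 = 68
Maple → Ridge → Milton → Corby → Juniper → Maple: 19+7+15+12+15 = 68
Maple → Ridge → Milton → Juniper → Corby → Maple: 19+7+3+12+27 = 68
Maple → Ridge → Corby → Milton → Juniper → Maple: 19+16+15+3+15 = 68
Maple → Ridge → Juniper → Milton → Corby → Maple: 19+4+3+15+27 = 68
Maple → Corby → Milton → Ridge → Juniper → Maple: 27+15+7+4+15 = 68
Maple → Corby → Ridge → Milton → Juniper → Maple: 27+16+7+3+15 = 68
The minimum is 68.
One optimal route: Maple → Milton → Ridge → Corby → Juniper → Maple (or its reverse).

68 min — the shortest possible round trip.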